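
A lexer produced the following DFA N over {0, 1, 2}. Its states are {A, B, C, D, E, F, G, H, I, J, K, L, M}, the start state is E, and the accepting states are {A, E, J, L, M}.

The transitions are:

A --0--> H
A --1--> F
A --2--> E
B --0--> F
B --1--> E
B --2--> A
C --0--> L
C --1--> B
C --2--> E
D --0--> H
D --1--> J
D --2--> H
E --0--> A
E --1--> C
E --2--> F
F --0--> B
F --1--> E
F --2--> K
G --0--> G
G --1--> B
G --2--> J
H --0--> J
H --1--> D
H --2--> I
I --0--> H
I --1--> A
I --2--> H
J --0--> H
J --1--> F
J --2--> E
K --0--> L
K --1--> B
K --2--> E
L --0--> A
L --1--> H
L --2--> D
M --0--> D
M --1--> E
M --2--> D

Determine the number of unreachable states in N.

2

Starting at E and following transitions, the reachable set is {A, B, C, D, E, F, H, I, J, K, L}. That leaves G, M unreachable — 2 in total.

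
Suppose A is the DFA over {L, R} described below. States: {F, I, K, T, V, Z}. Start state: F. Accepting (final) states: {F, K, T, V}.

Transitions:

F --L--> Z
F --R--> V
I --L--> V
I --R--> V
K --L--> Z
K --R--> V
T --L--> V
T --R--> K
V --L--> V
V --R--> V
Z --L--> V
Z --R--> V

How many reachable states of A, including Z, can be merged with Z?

1

First remove the unreachable states {I,K,T}; 3 states remain.
P0 = {F,V} | {Z}.
Refine {F,V} on symbol L: members go to different blocks, giving {V} and {F}.
The partition is now stable with 3 blocks: {V} | {Z} | {F}.
The equivalence class containing Z is {Z}, of size 1.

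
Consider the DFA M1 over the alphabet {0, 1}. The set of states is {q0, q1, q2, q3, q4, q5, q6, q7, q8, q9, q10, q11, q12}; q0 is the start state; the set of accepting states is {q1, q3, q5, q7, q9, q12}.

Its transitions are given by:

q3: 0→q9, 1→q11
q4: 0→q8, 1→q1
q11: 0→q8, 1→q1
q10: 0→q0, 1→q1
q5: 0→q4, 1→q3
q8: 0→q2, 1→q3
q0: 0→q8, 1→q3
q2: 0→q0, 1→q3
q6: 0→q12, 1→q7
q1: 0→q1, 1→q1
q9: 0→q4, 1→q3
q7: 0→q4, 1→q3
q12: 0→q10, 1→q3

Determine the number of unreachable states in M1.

No path from q0 leads to q5, q6, q7, q10, q12; the other 8 states are all reachable.

5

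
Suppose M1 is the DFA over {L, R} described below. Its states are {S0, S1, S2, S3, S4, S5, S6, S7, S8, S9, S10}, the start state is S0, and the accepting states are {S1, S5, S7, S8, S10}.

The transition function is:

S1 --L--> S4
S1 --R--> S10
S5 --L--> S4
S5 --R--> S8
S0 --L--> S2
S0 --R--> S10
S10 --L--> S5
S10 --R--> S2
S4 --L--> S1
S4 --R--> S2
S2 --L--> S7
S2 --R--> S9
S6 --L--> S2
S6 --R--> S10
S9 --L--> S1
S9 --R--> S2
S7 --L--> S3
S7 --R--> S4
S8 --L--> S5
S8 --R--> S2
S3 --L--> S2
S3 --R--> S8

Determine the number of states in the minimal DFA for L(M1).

6

First remove the unreachable states {S6}; 10 states remain.
P0 = {S1,S5,S7,S8,S10} | {S0,S2,S3,S4,S9}.
On input L, block {S1,S5,S7,S8,S10} splits into {S1,S5,S7} and {S8,S10}.
Refine {S1,S5,S7} on symbol R: members go to different blocks, giving {S1,S5} and {S7}.
Split {S0,S2,S3,S4,S9} by δ(·,L) → {S0,S3} and {S4,S9} and {S2}.
The partition is now stable with 6 blocks: {S1,S5} | {S0,S3} | {S8,S10} | {S7} | {S4,S9} | {S2}.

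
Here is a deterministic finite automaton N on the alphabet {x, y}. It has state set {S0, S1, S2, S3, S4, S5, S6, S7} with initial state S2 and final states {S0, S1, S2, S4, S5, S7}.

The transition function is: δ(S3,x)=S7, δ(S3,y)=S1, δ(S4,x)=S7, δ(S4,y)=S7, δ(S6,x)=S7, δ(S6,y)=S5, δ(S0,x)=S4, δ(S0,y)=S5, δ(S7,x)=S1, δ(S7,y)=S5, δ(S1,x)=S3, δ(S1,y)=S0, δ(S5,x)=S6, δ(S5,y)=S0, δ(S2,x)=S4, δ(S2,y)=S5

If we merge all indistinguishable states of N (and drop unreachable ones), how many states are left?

5

All states are reachable from the start state.
P0 = {S0,S1,S2,S4,S5,S7} | {S3,S6}.
Refine {S0,S1,S2,S4,S5,S7} on symbol x: members go to different blocks, giving {S0,S2,S4,S7} and {S1,S5}.
Refine {S0,S2,S4,S7} on symbol x: members go to different blocks, giving {S0,S2,S4} and {S7}.
Split {S0,S2,S4} by δ(·,x) → {S0,S2} and {S4}.
Stable partition: {S0,S2} | {S3,S6} | {S1,S5} | {S7} | {S4} — 5 equivalence classes.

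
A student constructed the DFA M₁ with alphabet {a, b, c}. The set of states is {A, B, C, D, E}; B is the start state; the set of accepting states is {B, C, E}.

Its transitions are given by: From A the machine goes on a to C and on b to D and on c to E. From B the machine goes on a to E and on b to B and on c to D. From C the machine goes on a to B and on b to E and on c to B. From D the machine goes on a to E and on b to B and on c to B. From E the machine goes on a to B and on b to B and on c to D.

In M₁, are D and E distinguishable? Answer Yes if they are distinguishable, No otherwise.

Yes

Reachable states from the start: {B,D,E}. Unreachable: {A,C} — drop them.
P0 = {B,E} | {D}.
Stable partition: {B,E} | {D} — 2 equivalence classes.
D and E end up in different blocks, so they are distinguishable. For instance, the string 'ε' is accepted from only E.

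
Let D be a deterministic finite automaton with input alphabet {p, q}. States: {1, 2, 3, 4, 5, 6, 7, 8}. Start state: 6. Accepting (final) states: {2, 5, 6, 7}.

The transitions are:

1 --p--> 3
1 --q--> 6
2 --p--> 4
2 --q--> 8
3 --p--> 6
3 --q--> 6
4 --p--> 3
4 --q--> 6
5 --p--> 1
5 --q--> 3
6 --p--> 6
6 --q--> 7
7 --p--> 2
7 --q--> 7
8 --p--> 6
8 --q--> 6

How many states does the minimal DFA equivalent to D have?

First remove the unreachable states {1,5}; 6 states remain.
Initial partition by acceptance: {2,6,7} | {3,4,8}.
On input p, block {2,6,7} splits into {6,7} and {2}.
Refine {6,7} on symbol p: members go to different blocks, giving {6} and {7}.
On input p, block {3,4,8} splits into {3,8} and {4}.
No further refinement is possible. Final partition (5 blocks): {6} | {3,8} | {2} | {7} | {4}.

5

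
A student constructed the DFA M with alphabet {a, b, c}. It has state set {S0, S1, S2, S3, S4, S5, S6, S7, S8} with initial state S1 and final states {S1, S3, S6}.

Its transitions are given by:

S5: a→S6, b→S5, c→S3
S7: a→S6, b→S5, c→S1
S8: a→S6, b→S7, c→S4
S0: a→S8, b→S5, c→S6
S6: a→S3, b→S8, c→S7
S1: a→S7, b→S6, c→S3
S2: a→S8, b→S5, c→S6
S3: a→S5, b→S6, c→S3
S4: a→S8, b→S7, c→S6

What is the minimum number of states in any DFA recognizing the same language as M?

Reachable states from the start: {S1,S3,S4,S5,S6,S7,S8}. Unreachable: {S0,S2} — drop them.
P0 = {S1,S3,S6} | {S4,S5,S7,S8}.
On input a, block {S1,S3,S6} splits into {S1,S3} and {S6}.
On input a, block {S4,S5,S7,S8} splits into {S5,S7,S8} and {S4}.
Refine {S5,S7,S8} on symbol c: members go to different blocks, giving {S5,S7} and {S8}.
No further refinement is possible. Final partition (5 blocks): {S1,S3} | {S5,S7} | {S6} | {S4} | {S8}.

5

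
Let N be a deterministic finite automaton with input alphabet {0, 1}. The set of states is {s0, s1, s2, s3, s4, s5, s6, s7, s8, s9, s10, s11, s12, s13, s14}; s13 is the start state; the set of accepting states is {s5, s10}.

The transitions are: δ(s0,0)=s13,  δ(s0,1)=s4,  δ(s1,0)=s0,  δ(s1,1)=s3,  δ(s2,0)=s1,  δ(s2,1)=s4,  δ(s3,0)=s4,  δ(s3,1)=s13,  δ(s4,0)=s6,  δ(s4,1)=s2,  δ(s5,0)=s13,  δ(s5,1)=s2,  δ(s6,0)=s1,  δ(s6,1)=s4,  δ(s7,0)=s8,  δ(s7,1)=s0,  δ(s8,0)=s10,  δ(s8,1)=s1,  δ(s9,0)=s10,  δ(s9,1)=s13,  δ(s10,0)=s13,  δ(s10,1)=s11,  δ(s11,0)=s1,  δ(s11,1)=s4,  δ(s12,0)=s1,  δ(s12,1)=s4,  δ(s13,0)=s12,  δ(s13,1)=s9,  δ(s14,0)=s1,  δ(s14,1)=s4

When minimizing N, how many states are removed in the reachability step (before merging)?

Starting at s13 and following transitions, the reachable set is {s0, s1, s2, s3, s4, s6, s9, s10, s11, s12, s13}. That leaves s5, s7, s8, s14 unreachable — 4 in total.

4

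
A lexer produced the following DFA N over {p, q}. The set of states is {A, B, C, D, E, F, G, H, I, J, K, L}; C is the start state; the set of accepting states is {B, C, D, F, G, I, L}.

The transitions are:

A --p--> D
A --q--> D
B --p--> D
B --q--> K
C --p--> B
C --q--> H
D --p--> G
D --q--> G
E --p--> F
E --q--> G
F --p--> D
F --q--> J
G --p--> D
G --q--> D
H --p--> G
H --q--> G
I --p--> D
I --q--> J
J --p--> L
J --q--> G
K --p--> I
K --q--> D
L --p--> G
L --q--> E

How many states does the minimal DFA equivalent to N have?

First remove the unreachable states {A}; 11 states remain.
P0 = {B,C,D,F,G,I,L} | {E,H,J,K}.
Refine {B,C,D,F,G,I,L} on symbol q: members go to different blocks, giving {B,C,F,I,L} and {D,G}.
Refine {B,C,F,I,L} on symbol p: members go to different blocks, giving {B,F,I,L} and {C}.
Refine {E,H,J,K} on symbol p: members go to different blocks, giving {E,J,K} and {H}.
No further refinement is possible. Final partition (5 blocks): {B,F,I,L} | {E,J,K} | {D,G} | {C} | {H}.

5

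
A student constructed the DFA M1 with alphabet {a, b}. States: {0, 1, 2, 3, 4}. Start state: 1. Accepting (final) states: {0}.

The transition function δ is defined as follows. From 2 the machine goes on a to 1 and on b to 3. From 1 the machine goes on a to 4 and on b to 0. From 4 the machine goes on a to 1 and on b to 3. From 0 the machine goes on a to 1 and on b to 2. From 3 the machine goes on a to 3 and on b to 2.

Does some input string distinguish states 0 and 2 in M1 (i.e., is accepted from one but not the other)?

All states are reachable from the start state.
P0 = {0} | {1,2,3,4}.
On input b, block {1,2,3,4} splits into {2,3,4} and {1}.
Refine {2,3,4} on symbol a: members go to different blocks, giving {2,4} and {3}.
The partition is now stable with 4 blocks: {0} | {2,4} | {1} | {3}.
0 and 2 end up in different blocks, so they are distinguishable. For instance, the string 'ε' is accepted from only 0.

Yes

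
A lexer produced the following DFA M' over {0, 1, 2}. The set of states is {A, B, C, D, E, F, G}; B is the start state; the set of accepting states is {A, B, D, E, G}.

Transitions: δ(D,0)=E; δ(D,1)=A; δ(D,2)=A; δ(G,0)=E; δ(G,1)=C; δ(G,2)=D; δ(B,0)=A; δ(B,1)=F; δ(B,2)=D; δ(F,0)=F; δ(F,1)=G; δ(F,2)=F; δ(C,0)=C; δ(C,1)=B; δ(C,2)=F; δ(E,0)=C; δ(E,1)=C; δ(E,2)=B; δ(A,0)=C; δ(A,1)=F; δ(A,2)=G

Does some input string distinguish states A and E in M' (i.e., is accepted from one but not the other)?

All states are reachable from the start state.
P0 = {A,B,D,E,G} | {C,F}.
Refine {A,B,D,E,G} on symbol 0: members go to different blocks, giving {B,D,G} and {A,E}.
On input 1, block {B,D,G} splits into {B,G} and {D}.
Stable partition: {B,G} | {C,F} | {A,E} | {D} — 4 equivalence classes.
A and E lie in the same block of the stable partition, so they are equivalent — no string distinguishes them.

No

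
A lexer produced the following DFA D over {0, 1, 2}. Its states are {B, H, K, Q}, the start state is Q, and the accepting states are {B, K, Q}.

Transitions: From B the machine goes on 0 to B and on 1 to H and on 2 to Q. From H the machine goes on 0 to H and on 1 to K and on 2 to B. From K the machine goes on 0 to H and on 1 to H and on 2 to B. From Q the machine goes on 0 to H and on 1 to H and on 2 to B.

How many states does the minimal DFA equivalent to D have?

All states are reachable from the start state.
Initial partition by acceptance: {B,K,Q} | {H}.
Split {B,K,Q} by δ(·,0) → {K,Q} and {B}.
Stable partition: {K,Q} | {H} | {B} — 3 equivalence classes.

3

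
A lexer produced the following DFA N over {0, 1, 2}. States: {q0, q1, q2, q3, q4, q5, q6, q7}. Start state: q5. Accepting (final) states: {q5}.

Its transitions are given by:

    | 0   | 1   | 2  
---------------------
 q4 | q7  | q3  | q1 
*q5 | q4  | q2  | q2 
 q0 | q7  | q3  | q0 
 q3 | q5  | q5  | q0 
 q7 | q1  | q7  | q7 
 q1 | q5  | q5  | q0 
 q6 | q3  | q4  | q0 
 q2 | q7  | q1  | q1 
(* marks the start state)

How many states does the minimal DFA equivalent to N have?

States {q6} cannot be reached from the start state, so discard them.
Initial partition by acceptance: {q5} | {q0,q1,q2,q3,q4,q7}.
On input 0, block {q0,q1,q2,q3,q4,q7} splits into {q0,q2,q4,q7} and {q1,q3}.
Refine {q0,q2,q4,q7} on symbol 0: members go to different blocks, giving {q0,q2,q4} and {q7}.
Split {q0,q2,q4} by δ(·,2) → {q2,q4} and {q0}.
Stable partition: {q5} | {q2,q4} | {q1,q3} | {q7} | {q0} — 5 equivalence classes.

5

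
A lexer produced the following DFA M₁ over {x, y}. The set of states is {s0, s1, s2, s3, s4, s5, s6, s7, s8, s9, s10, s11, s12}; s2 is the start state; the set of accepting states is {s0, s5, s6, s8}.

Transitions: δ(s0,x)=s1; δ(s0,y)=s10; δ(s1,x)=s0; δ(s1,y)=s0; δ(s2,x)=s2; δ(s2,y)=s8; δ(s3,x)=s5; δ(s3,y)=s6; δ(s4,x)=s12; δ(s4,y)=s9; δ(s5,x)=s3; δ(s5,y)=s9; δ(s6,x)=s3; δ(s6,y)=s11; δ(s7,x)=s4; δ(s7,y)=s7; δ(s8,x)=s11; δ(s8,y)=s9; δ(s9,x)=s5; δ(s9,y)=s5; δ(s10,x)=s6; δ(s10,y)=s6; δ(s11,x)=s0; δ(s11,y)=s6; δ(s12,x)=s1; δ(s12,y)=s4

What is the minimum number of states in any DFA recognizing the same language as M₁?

Reachable states from the start: {s0,s1,s2,s3,s5,s6,s8,s9,s10,s11}. Unreachable: {s4,s7,s12} — drop them.
Start with accepting vs non-accepting: {s0,s5,s6,s8} | {s1,s2,s3,s9,s10,s11}.
On input x, block {s1,s2,s3,s9,s10,s11} splits into {s1,s3,s9,s10,s11} and {s2}.
No further refinement is possible. Final partition (3 blocks): {s0,s5,s6,s8} | {s1,s3,s9,s10,s11} | {s2}.

3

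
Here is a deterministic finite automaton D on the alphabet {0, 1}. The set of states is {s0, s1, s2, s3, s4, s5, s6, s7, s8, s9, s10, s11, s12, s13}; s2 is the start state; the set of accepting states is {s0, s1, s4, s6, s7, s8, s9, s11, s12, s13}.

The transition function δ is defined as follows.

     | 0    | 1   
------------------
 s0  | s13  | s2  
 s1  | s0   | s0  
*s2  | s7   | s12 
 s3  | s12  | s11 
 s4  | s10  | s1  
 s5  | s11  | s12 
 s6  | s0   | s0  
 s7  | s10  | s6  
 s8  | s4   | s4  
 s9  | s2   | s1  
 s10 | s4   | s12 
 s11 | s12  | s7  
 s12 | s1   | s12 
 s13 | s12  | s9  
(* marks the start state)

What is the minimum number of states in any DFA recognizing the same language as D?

First remove the unreachable states {s3,s5,s8,s11}; 10 states remain.
P0 = {s0,s1,s4,s6,s7,s9,s12,s13} | {s2,s10}.
On input 0, block {s0,s1,s4,s6,s7,s9,s12,s13} splits into {s0,s1,s6,s12,s13} and {s4,s7,s9}.
Refine {s0,s1,s6,s12,s13} on symbol 1: members go to different blocks, giving {s1,s6,s12} and {s0} and {s13}.
Split {s1,s6,s12} by δ(·,0) → {s1,s6} and {s12}.
Stable partition: {s1,s6} | {s2,s10} | {s4,s7,s9} | {s0} | {s13} | {s12} — 6 equivalence classes.

6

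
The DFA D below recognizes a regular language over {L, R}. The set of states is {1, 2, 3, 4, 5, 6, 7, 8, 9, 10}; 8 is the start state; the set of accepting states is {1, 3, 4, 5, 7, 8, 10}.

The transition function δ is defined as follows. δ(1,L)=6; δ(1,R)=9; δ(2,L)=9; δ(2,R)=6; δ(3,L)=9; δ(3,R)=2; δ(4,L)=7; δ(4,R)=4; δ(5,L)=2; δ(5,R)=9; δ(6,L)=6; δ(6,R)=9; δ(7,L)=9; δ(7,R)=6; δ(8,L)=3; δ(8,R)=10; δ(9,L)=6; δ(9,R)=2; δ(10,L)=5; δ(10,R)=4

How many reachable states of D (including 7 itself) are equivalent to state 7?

Reachable states from the start: {2,3,4,5,6,7,8,9,10}. Unreachable: {1} — drop them.
P0 = {3,4,5,7,8,10} | {2,6,9}.
Refine {3,4,5,7,8,10} on symbol L: members go to different blocks, giving {3,5,7} and {4,8,10}.
The partition is now stable with 3 blocks: {3,5,7} | {2,6,9} | {4,8,10}.
State 7 belongs to the block {3,5,7}, which has 3 states.

3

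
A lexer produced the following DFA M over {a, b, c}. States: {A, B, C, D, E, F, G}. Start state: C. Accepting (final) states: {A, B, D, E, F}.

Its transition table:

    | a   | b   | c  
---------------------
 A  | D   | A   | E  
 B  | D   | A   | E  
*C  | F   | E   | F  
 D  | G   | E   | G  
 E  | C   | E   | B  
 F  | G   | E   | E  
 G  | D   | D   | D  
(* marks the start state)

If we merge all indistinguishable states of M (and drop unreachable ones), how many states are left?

6

All states are reachable from the start state.
Initial partition by acceptance: {A,B,D,E,F} | {C,G}.
On input a, block {A,B,D,E,F} splits into {D,E,F} and {A,B}.
Split {D,E,F} by δ(·,c) → {D} and {E} and {F}.
On input a, block {C,G} splits into {C} and {G}.
Stable partition: {D} | {C} | {A,B} | {E} | {F} | {G} — 6 equivalence classes.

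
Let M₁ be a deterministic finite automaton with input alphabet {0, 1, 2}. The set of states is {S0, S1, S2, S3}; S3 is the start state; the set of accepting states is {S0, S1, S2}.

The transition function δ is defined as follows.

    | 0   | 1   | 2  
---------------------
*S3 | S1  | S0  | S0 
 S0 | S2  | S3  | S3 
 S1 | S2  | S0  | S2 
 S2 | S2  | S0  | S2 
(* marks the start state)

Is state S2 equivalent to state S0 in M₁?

Every state is reachable, so we keep all 4.
Initial partition by acceptance: {S0,S1,S2} | {S3}.
Split {S0,S1,S2} by δ(·,1) → {S1,S2} and {S0}.
The partition is now stable with 3 blocks: {S1,S2} | {S3} | {S0}.
S2 and S0 end up in different blocks, so they are distinguishable. For instance, the string '1' is accepted from only S2.

No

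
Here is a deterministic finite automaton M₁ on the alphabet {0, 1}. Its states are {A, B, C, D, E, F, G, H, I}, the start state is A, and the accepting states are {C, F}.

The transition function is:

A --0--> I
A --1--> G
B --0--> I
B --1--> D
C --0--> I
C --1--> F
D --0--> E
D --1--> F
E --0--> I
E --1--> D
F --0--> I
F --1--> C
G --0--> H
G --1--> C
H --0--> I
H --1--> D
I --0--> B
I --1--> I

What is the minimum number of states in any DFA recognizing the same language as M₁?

Every state is reachable, so we keep all 9.
Initial partition by acceptance: {C,F} | {A,B,D,E,G,H,I}.
On input 1, block {A,B,D,E,G,H,I} splits into {A,B,E,H,I} and {D,G}.
Split {A,B,E,H,I} by δ(·,1) → {A,B,E,H} and {I}.
No further refinement is possible. Final partition (4 blocks): {C,F} | {A,B,E,H} | {D,G} | {I}.

4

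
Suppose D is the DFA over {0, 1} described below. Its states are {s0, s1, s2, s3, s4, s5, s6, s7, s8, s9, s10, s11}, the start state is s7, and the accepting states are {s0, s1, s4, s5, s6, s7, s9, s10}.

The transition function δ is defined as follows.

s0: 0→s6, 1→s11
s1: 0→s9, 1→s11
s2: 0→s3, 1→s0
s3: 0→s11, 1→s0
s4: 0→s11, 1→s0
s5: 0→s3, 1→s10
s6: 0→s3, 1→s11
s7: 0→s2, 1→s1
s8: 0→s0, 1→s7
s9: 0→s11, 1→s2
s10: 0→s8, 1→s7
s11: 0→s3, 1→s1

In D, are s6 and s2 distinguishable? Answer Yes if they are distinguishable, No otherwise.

Yes

First remove the unreachable states {s4,s5,s8,s10}; 8 states remain.
Initial partition by acceptance: {s0,s1,s6,s7,s9} | {s2,s3,s11}.
Split {s0,s1,s6,s7,s9} by δ(·,0) → {s6,s7,s9} and {s0,s1}.
On input 1, block {s6,s7,s9} splits into {s6,s9} and {s7}.
Stable partition: {s6,s9} | {s2,s3,s11} | {s0,s1} | {s7} — 4 equivalence classes.
s6 and s2 end up in different blocks, so they are distinguishable. For instance, the string 'ε' is accepted from only s6.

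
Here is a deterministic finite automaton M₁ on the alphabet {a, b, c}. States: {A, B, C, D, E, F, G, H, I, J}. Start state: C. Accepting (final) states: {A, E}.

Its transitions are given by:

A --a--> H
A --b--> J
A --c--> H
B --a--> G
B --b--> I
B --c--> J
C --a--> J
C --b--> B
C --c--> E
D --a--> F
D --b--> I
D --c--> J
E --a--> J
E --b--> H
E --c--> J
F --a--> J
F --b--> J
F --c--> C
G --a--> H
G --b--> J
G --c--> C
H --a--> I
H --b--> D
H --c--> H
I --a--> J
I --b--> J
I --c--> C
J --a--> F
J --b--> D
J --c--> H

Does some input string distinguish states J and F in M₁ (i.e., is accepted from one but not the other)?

Yes

Reachable states from the start: {B,C,D,E,F,G,H,I,J}. Unreachable: {A} — drop them.
P0 = {E} | {B,C,D,F,G,H,I,J}.
Refine {B,C,D,F,G,H,I,J} on symbol c: members go to different blocks, giving {B,D,F,G,H,I,J} and {C}.
Refine {B,D,F,G,H,I,J} on symbol c: members go to different blocks, giving {B,D,H,J} and {F,G,I}.
Split {B,D,H,J} by δ(·,b) → {B,D} and {H,J}.
Stable partition: {E} | {B,D} | {C} | {F,G,I} | {H,J} — 5 equivalence classes.
J and F end up in different blocks, so they are distinguishable. For instance, the string 'cc' is accepted from only F.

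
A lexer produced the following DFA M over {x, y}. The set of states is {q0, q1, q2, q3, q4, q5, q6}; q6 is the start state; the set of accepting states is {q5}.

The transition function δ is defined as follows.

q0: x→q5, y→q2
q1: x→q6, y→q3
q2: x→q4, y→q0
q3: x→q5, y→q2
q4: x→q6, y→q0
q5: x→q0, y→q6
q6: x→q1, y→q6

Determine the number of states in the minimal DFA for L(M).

Start with accepting vs non-accepting: {q5} | {q0,q1,q2,q3,q4,q6}.
On input x, block {q0,q1,q2,q3,q4,q6} splits into {q1,q2,q4,q6} and {q0,q3}.
Split {q1,q2,q4,q6} by δ(·,y) → {q1,q2,q4} and {q6}.
Split {q1,q2,q4} by δ(·,x) → {q1,q4} and {q2}.
No further refinement is possible. Final partition (5 blocks): {q5} | {q1,q4} | {q0,q3} | {q6} | {q2}.

5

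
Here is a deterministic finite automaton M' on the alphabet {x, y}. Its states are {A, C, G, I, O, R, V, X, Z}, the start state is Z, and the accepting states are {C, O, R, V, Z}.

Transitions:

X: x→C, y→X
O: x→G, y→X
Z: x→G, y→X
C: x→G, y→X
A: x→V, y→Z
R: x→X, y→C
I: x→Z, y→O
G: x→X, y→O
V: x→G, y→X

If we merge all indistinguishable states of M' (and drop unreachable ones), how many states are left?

3

States {A,I,R,V} cannot be reached from the start state, so discard them.
P0 = {C,O,Z} | {G,X}.
Refine {G,X} on symbol x: members go to different blocks, giving {G} and {X}.
No further refinement is possible. Final partition (3 blocks): {C,O,Z} | {G} | {X}.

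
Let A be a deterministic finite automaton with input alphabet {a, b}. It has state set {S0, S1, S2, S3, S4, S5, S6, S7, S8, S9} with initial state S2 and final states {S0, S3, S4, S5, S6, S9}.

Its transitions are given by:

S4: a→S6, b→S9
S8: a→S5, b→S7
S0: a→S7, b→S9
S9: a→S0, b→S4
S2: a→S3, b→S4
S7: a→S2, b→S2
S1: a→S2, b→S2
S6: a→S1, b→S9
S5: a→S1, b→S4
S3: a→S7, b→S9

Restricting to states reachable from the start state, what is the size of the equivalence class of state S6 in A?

3

Reachable states from the start: {S0,S1,S2,S3,S4,S6,S7,S9}. Unreachable: {S5,S8} — drop them.
P0 = {S0,S3,S4,S6,S9} | {S1,S2,S7}.
On input a, block {S0,S3,S4,S6,S9} splits into {S0,S3,S6} and {S4,S9}.
Split {S1,S2,S7} by δ(·,a) → {S1,S7} and {S2}.
The partition is now stable with 4 blocks: {S0,S3,S6} | {S1,S7} | {S4,S9} | {S2}.
The equivalence class containing S6 is {S0,S3,S6}, of size 3.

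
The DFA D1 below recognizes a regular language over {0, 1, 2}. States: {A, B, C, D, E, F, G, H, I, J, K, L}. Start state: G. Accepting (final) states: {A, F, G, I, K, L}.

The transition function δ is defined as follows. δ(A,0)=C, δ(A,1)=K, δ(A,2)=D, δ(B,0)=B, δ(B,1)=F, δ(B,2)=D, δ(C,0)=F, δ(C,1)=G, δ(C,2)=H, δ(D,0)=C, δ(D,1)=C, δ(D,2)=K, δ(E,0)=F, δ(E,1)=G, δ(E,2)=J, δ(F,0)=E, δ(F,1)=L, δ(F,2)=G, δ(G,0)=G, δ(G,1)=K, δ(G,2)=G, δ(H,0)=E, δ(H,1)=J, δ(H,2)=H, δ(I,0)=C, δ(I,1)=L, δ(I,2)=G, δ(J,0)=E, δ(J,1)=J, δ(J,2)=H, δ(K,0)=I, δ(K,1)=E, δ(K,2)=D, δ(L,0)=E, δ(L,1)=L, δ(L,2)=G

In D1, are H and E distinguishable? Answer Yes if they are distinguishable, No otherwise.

Yes

First remove the unreachable states {A,B}; 10 states remain.
Start with accepting vs non-accepting: {F,G,I,K,L} | {C,D,E,H,J}.
On input 0, block {F,G,I,K,L} splits into {F,I,L} and {G,K}.
On input 0, block {C,D,E,H,J} splits into {D,H,J} and {C,E}.
Split {D,H,J} by δ(·,1) → {H,J} and {D}.
Refine {G,K} on symbol 0: members go to different blocks, giving {G} and {K}.
No further refinement is possible. Final partition (6 blocks): {F,I,L} | {H,J} | {G} | {C,E} | {D} | {K}.
H and E end up in different blocks, so they are distinguishable. For instance, the string '0' is accepted from only E.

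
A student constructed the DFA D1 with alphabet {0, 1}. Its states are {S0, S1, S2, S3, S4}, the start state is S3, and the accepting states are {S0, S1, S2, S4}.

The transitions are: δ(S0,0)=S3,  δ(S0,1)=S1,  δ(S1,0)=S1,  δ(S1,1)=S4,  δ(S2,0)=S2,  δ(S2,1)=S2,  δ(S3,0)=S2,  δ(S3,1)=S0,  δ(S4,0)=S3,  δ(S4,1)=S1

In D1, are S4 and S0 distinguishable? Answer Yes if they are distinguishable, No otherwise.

No

Every state is reachable, so we keep all 5.
Initial partition by acceptance: {S0,S1,S2,S4} | {S3}.
Refine {S0,S1,S2,S4} on symbol 0: members go to different blocks, giving {S0,S4} and {S1,S2}.
Refine {S1,S2} on symbol 1: members go to different blocks, giving {S1} and {S2}.
No further refinement is possible. Final partition (4 blocks): {S0,S4} | {S3} | {S1} | {S2}.
S4 and S0 lie in the same block of the stable partition, so they are equivalent — no string distinguishes them.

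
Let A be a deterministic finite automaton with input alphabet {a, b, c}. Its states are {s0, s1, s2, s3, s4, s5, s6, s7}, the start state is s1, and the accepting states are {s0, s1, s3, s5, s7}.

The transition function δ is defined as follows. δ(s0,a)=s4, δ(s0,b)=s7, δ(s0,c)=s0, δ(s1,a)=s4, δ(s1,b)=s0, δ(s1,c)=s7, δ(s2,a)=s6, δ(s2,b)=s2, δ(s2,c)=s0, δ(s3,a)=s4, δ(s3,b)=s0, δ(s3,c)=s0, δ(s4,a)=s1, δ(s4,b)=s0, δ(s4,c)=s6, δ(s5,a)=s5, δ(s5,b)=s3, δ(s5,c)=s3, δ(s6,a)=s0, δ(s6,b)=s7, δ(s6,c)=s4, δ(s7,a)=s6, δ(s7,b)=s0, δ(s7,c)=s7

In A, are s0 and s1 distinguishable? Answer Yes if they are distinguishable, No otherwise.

No

First remove the unreachable states {s2,s3,s5}; 5 states remain.
Start with accepting vs non-accepting: {s0,s1,s7} | {s4,s6}.
No further refinement is possible. Final partition (2 blocks): {s0,s1,s7} | {s4,s6}.
s0 and s1 lie in the same block of the stable partition, so they are equivalent — no string distinguishes them.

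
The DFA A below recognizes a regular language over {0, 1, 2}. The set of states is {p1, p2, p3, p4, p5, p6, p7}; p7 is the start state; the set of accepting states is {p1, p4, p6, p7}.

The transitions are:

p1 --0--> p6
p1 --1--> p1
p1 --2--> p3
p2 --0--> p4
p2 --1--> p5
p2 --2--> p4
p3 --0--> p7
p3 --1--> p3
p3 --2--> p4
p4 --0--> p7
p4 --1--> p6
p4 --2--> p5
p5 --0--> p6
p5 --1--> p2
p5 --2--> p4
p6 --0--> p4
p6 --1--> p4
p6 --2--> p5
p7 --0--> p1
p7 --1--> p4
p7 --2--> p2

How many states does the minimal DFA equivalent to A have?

2

Every state is reachable, so we keep all 7.
P0 = {p1,p4,p6,p7} | {p2,p3,p5}.
No further refinement is possible. Final partition (2 blocks): {p1,p4,p6,p7} | {p2,p3,p5}.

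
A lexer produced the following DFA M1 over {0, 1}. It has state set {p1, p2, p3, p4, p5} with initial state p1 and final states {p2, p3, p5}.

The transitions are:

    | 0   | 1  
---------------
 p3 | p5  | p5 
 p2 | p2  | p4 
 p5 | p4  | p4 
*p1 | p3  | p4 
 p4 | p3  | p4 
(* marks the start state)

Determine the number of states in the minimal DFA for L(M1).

3

Reachable states from the start: {p1,p3,p4,p5}. Unreachable: {p2} — drop them.
Start with accepting vs non-accepting: {p3,p5} | {p1,p4}.
On input 0, block {p3,p5} splits into {p3} and {p5}.
Stable partition: {p3} | {p1,p4} | {p5} — 3 equivalence classes.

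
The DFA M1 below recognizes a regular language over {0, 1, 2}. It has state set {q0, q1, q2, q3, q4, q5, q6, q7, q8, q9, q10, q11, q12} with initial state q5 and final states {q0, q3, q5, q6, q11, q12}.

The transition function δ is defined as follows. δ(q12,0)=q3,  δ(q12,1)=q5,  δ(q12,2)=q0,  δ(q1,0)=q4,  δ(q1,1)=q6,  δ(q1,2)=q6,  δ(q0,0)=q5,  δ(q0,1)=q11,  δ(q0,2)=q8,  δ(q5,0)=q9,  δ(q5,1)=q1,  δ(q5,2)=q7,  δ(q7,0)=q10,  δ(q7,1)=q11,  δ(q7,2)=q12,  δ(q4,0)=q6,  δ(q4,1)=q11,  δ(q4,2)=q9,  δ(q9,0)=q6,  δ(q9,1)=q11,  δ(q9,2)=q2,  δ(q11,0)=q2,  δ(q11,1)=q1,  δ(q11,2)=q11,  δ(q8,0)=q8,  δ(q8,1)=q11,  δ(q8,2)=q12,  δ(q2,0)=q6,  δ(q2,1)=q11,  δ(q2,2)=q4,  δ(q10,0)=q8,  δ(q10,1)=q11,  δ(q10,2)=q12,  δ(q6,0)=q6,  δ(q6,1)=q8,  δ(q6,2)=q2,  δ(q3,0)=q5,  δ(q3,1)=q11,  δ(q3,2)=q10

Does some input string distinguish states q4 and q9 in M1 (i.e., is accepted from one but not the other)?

No

All states are reachable from the start state.
P0 = {q0,q3,q5,q6,q11,q12} | {q1,q2,q4,q7,q8,q9,q10}.
Refine {q0,q3,q5,q6,q11,q12} on symbol 0: members go to different blocks, giving {q0,q3,q6,q12} and {q5,q11}.
On input 0, block {q0,q3,q6,q12} splits into {q0,q3} and {q6,q12}.
On input 0, block {q1,q2,q4,q7,q8,q9,q10} splits into {q1,q7,q8,q10} and {q2,q4,q9}.
Refine {q1,q7,q8,q10} on symbol 0: members go to different blocks, giving {q7,q8,q10} and {q1}.
On input 2, block {q5,q11} splits into {q5} and {q11}.
Refine {q6,q12} on symbol 0: members go to different blocks, giving {q6} and {q12}.
Stable partition: {q0,q3} | {q7,q8,q10} | {q5} | {q6} | {q2,q4,q9} | {q1} | {q11} | {q12} — 8 equivalence classes.
q4 and q9 lie in the same block of the stable partition, so they are equivalent — no string distinguishes them.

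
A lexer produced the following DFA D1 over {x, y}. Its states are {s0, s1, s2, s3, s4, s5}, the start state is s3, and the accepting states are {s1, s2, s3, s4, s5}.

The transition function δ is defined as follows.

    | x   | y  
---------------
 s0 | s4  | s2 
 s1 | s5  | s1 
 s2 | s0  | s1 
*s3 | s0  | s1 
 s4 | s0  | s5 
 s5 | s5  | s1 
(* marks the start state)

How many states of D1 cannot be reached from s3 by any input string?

0

Exploring from s3, all states are eventually visited, so none are unreachable.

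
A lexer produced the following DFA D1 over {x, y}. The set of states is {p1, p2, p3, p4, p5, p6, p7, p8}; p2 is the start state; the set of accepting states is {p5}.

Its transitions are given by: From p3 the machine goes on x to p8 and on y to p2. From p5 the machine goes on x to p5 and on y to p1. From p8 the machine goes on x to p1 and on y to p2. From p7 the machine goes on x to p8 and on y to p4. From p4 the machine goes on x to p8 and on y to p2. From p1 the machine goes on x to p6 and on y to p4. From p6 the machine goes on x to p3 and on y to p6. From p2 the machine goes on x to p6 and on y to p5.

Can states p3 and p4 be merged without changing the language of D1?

Yes

First remove the unreachable states {p7}; 7 states remain.
Initial partition by acceptance: {p5} | {p1,p2,p3,p4,p6,p8}.
Refine {p1,p2,p3,p4,p6,p8} on symbol y: members go to different blocks, giving {p1,p3,p4,p6,p8} and {p2}.
Refine {p1,p3,p4,p6,p8} on symbol y: members go to different blocks, giving {p3,p4,p8} and {p1,p6}.
On input x, block {p3,p4,p8} splits into {p3,p4} and {p8}.
On input x, block {p1,p6} splits into {p1} and {p6}.
Stable partition: {p5} | {p3,p4} | {p2} | {p1} | {p8} | {p6} — 6 equivalence classes.
p3 and p4 lie in the same block of the stable partition, so they are equivalent — no string distinguishes them.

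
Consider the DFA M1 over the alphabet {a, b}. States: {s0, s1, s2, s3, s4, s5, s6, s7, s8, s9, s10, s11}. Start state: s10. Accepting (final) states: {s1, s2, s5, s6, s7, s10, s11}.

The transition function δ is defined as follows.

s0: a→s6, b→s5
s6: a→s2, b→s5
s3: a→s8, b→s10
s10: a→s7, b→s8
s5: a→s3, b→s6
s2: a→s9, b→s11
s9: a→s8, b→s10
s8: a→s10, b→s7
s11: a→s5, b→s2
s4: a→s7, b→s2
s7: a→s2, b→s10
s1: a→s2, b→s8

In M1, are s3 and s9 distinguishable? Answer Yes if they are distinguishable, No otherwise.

First remove the unreachable states {s0,s1,s4}; 9 states remain.
P0 = {s2,s5,s6,s7,s10,s11} | {s3,s8,s9}.
On input a, block {s2,s5,s6,s7,s10,s11} splits into {s6,s7,s10,s11} and {s2,s5}.
Split {s6,s7,s10,s11} by δ(·,a) → {s6,s7,s11} and {s10}.
Refine {s6,s7,s11} on symbol b: members go to different blocks, giving {s6,s11} and {s7}.
Split {s3,s8,s9} by δ(·,a) → {s3,s9} and {s8}.
No further refinement is possible. Final partition (6 blocks): {s6,s11} | {s3,s9} | {s2,s5} | {s10} | {s7} | {s8}.
s3 and s9 lie in the same block of the stable partition, so they are equivalent — no string distinguishes them.

No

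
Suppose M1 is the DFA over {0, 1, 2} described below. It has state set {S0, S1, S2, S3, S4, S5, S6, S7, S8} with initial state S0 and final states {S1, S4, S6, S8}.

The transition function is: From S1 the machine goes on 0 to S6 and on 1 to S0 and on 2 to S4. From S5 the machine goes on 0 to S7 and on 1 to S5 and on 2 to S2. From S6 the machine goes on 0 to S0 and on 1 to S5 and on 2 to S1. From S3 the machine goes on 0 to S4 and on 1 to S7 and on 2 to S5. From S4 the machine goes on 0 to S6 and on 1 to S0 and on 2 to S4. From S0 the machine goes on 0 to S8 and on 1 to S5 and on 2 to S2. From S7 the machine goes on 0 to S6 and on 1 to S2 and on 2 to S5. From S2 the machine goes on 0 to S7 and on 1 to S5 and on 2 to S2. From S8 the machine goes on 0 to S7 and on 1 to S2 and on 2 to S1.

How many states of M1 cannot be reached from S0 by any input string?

BFS from S0 reaches {S0, S1, S2, S4, S5, S6, S7, S8}; the 1 state(s) S3 are never visited.

1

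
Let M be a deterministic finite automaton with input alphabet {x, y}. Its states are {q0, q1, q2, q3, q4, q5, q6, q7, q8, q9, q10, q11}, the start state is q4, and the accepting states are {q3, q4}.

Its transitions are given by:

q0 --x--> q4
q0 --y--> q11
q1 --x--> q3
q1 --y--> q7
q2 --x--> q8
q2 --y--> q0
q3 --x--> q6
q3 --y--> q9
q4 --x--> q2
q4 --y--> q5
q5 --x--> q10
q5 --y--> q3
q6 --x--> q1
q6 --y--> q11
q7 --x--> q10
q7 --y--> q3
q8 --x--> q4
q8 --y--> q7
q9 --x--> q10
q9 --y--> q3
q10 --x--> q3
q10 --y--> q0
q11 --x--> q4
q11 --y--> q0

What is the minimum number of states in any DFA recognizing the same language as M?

All states are reachable from the start state.
Start with accepting vs non-accepting: {q3,q4} | {q0,q1,q2,q5,q6,q7,q8,q9,q10,q11}.
Split {q0,q1,q2,q5,q6,q7,q8,q9,q10,q11} by δ(·,x) → {q0,q1,q8,q10,q11} and {q2,q5,q6,q7,q9}.
Refine {q0,q1,q8,q10,q11} on symbol y: members go to different blocks, giving {q0,q10,q11} and {q1,q8}.
On input x, block {q2,q5,q6,q7,q9} splits into {q5,q7,q9} and {q2,q6}.
Stable partition: {q3,q4} | {q0,q10,q11} | {q5,q7,q9} | {q1,q8} | {q2,q6} — 5 equivalence classes.

5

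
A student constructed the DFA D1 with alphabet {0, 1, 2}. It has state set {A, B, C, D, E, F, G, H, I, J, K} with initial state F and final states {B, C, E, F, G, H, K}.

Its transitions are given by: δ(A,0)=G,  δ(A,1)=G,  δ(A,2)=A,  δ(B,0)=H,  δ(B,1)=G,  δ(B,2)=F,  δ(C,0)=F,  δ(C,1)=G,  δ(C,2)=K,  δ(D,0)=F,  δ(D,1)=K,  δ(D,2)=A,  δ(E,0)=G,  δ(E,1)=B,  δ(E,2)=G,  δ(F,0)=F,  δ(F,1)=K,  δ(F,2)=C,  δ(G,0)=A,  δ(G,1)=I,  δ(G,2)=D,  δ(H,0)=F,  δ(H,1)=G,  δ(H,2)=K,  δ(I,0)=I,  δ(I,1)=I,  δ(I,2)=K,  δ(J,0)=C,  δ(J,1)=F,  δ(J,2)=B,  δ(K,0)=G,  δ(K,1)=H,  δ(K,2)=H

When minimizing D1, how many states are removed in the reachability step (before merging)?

3

No path from F leads to B, E, J; the other 8 states are all reachable.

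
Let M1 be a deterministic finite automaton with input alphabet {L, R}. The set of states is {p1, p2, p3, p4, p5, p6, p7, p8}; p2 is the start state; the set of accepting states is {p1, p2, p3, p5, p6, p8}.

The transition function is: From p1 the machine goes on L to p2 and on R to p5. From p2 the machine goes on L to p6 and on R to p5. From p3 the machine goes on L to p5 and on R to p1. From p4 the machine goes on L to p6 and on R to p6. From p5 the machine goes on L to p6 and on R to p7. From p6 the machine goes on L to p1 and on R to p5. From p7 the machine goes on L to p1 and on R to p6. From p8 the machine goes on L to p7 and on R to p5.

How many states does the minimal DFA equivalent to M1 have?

First remove the unreachable states {p3,p4,p8}; 5 states remain.
P0 = {p1,p2,p5,p6} | {p7}.
Split {p1,p2,p5,p6} by δ(·,R) → {p1,p2,p6} and {p5}.
Stable partition: {p1,p2,p6} | {p7} | {p5} — 3 equivalence classes.

3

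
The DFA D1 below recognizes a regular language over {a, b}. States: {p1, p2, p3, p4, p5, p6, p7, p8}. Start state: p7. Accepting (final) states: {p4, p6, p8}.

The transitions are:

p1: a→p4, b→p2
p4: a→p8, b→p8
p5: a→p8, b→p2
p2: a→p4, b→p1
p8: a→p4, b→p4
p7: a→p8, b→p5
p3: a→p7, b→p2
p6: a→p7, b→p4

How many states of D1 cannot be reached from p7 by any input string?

No path from p7 leads to p3, p6; the other 6 states are all reachable.

2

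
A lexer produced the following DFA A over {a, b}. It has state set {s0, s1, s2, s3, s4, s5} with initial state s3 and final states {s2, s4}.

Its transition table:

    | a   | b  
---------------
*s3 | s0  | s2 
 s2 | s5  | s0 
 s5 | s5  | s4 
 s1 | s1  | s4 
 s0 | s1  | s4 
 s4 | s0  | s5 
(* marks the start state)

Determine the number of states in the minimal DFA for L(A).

P0 = {s2,s4} | {s0,s1,s3,s5}.
The partition is now stable with 2 blocks: {s2,s4} | {s0,s1,s3,s5}.

2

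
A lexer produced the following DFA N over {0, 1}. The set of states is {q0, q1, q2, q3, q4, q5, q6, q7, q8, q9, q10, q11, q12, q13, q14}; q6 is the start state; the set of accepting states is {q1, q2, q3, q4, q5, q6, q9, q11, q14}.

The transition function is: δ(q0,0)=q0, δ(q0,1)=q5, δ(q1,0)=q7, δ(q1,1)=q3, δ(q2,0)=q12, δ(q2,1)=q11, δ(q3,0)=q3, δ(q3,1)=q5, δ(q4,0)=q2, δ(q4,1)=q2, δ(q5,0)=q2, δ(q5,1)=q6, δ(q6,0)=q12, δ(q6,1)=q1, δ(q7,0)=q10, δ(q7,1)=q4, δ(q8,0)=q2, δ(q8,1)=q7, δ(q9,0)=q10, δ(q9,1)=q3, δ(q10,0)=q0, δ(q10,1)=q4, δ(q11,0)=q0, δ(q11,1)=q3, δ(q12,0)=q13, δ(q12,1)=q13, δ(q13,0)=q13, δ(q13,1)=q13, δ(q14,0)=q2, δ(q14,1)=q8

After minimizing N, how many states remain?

First remove the unreachable states {q8,q9,q14}; 12 states remain.
P0 = {q1,q2,q3,q4,q5,q6,q11} | {q0,q7,q10,q12,q13}.
Split {q1,q2,q3,q4,q5,q6,q11} by δ(·,0) → {q1,q2,q6,q11} and {q3,q4,q5}.
Refine {q1,q2,q6,q11} on symbol 1: members go to different blocks, giving {q1,q11} and {q2,q6}.
On input 1, block {q0,q7,q10,q12,q13} splits into {q0,q7,q10} and {q12,q13}.
Split {q3,q4,q5} by δ(·,0) → {q4,q5} and {q3}.
Stable partition: {q1,q11} | {q0,q7,q10} | {q4,q5} | {q2,q6} | {q12,q13} | {q3} — 6 equivalence classes.

6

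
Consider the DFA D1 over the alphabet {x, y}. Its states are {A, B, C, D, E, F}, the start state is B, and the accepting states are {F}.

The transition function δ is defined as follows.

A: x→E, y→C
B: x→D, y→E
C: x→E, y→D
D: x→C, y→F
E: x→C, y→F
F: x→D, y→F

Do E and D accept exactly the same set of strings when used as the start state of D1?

Yes

States {A} cannot be reached from the start state, so discard them.
Initial partition by acceptance: {F} | {B,C,D,E}.
On input y, block {B,C,D,E} splits into {B,C} and {D,E}.
Stable partition: {F} | {B,C} | {D,E} — 3 equivalence classes.
E and D lie in the same block of the stable partition, so they are equivalent — no string distinguishes them.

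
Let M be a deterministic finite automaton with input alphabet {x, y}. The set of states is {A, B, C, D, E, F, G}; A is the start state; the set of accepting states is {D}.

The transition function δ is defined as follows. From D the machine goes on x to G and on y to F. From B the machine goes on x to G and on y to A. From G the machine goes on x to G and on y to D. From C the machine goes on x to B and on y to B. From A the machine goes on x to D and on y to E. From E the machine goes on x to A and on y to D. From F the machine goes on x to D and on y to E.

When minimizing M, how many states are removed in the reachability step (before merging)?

2

Starting at A and following transitions, the reachable set is {A, D, E, F, G}. That leaves B, C unreachable — 2 in total.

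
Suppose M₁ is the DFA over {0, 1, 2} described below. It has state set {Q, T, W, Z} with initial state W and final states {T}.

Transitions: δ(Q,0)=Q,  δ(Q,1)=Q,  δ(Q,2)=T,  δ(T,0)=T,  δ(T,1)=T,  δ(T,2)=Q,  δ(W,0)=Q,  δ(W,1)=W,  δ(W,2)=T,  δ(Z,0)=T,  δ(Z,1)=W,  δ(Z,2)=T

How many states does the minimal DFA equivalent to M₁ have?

2

Reachable states from the start: {Q,T,W}. Unreachable: {Z} — drop them.
Start with accepting vs non-accepting: {T} | {Q,W}.
The partition is now stable with 2 blocks: {T} | {Q,W}.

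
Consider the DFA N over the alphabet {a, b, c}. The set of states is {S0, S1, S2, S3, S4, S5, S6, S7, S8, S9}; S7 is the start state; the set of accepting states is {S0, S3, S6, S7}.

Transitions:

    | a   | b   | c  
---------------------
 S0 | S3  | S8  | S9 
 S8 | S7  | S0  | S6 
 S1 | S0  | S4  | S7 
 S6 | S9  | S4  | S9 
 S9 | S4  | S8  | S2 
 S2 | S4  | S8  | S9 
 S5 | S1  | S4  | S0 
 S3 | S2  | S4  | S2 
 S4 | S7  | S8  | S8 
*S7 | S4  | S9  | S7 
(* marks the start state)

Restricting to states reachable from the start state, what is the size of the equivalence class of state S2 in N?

Reachable states from the start: {S0,S2,S3,S4,S6,S7,S8,S9}. Unreachable: {S1,S5} — drop them.
Start with accepting vs non-accepting: {S0,S3,S6,S7} | {S2,S4,S8,S9}.
Split {S0,S3,S6,S7} by δ(·,a) → {S3,S6,S7} and {S0}.
Split {S3,S6,S7} by δ(·,c) → {S3,S6} and {S7}.
Refine {S2,S4,S8,S9} on symbol a: members go to different blocks, giving {S2,S9} and {S4,S8}.
Split {S4,S8} by δ(·,b) → {S4} and {S8}.
No further refinement is possible. Final partition (6 blocks): {S3,S6} | {S2,S9} | {S0} | {S7} | {S4} | {S8}.
State S2 belongs to the block {S2,S9}, which has 2 states.

2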